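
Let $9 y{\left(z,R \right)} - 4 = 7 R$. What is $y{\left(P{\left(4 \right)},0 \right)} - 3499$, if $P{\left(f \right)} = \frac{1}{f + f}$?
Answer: $- \frac{31487}{9} \approx -3498.6$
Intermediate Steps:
$P{\left(f \right)} = \frac{1}{2 f}$
$y{\left(z,R \right)} = \frac{4}{9} + \frac{7 R}{9}$
$y{\left(P{\left(4 \right)},0 \right)} - 3499 = \left(\frac{4}{9} + \frac{7}{9} \cdot 0\right) - 3499 = \left(\frac{4}{9} + 0\right) - 3499 = \frac{4}{9} - 3499 = - \frac{31487}{9}$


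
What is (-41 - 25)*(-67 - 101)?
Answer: 11088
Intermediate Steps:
(-41 - 25)*(-67 - 101) = -66*(-168) = 11088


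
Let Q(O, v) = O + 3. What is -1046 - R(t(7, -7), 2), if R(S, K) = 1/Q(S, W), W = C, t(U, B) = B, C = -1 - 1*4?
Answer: -4183/4 ≈ -1045.8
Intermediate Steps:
C = -5 (C = -1 - 4 = -5)
W = -5
Q(O, v) = 3 + O
R(S, K) = 1/(3 + S)
-1046 - R(t(7, -7), 2) = -1046 - 1/(3 - 7) = -1046 - 1/(-4) = -1046 - 1*(-¼) = -1046 + ¼ = -4183/4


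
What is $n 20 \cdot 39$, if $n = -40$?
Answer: $-31200$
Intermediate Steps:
$n 20 \cdot 39 = \left(-40\right) 20 \cdot 39 = \left(-800\right) 39 = -31200$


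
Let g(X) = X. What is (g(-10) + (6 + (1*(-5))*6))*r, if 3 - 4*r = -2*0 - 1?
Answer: -34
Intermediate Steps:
r = 1 (r = ¾ - (-2*0 - 1)/4 = ¾ - (0 - 1)/4 = ¾ - ¼*(-1) = ¾ + ¼ = 1)
(g(-10) + (6 + (1*(-5))*6))*r = (-10 + (6 + (1*(-5))*6))*1 = (-10 + (6 - 5*6))*1 = (-10 + (6 - 30))*1 = (-10 - 24)*1 = -34*1 = -34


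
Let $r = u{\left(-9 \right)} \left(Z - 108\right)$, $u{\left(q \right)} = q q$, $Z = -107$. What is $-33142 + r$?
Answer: $-50557$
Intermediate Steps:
$u{\left(q \right)} = q^{2}$
$r = -17415$ ($r = \left(-9\right)^{2} \left(-107 - 108\right) = 81 \left(-215\right) = -17415$)
$-33142 + r = -33142 - 17415 = -50557$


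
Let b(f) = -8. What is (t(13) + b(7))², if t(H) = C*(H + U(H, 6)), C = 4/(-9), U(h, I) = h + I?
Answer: 40000/81 ≈ 493.83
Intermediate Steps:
U(h, I) = I + h
C = -4/9 (C = 4*(-⅑) = -4/9 ≈ -0.44444)
t(H) = -8/3 - 8*H/9 (t(H) = -4*(H + (6 + H))/9 = -4*(6 + 2*H)/9 = -8/3 - 8*H/9)
(t(13) + b(7))² = ((-8/3 - 8/9*13) - 8)² = ((-8/3 - 104/9) - 8)² = (-128/9 - 8)² = (-200/9)² = 40000/81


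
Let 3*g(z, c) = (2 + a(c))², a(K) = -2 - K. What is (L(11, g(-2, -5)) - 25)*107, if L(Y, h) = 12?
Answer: -1391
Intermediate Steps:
g(z, c) = c²/3 (g(z, c) = (2 + (-2 - c))²/3 = (-c)²/3 = c²/3)
(L(11, g(-2, -5)) - 25)*107 = (12 - 25)*107 = -13*107 = -1391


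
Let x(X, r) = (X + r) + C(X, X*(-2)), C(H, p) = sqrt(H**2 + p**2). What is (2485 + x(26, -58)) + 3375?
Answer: 5828 + 26*sqrt(5) ≈ 5886.1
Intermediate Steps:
x(X, r) = X + r + sqrt(5)*sqrt(X**2) (x(X, r) = (X + r) + sqrt(X**2 + (X*(-2))**2) = (X + r) + sqrt(X**2 + (-2*X)**2) = (X + r) + sqrt(X**2 + 4*X**2) = (X + r) + sqrt(5*X**2) = (X + r) + sqrt(5)*sqrt(X**2) = X + r + sqrt(5)*sqrt(X**2))
(2485 + x(26, -58)) + 3375 = (2485 + (26 - 58 + sqrt(5)*sqrt(26**2))) + 3375 = (2485 + (26 - 58 + sqrt(5)*sqrt(676))) + 3375 = (2485 + (26 - 58 + sqrt(5)*26)) + 3375 = (2485 + (26 - 58 + 26*sqrt(5))) + 3375 = (2485 + (-32 + 26*sqrt(5))) + 3375 = (2453 + 26*sqrt(5)) + 3375 = 5828 + 26*sqrt(5)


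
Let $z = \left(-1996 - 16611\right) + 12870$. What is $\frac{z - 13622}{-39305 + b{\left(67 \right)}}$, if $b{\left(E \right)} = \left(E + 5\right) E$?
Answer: $\frac{19359}{34481} \approx 0.56144$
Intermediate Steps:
$z = -5737$ ($z = -18607 + 12870 = -5737$)
$b{\left(E \right)} = E \left(5 + E\right)$ ($b{\left(E \right)} = \left(5 + E\right) E = E \left(5 + E\right)$)
$\frac{z - 13622}{-39305 + b{\left(67 \right)}} = \frac{-5737 - 13622}{-39305 + 67 \left(5 + 67\right)} = - \frac{19359}{-39305 + 67 \cdot 72} = - \frac{19359}{-39305 + 4824} = - \frac{19359}{-34481} = \left(-19359\right) \left(- \frac{1}{34481}\right) = \frac{19359}{34481}$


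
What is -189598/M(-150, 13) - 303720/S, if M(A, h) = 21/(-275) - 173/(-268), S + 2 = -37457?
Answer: -523415824080560/1571292673 ≈ -3.3311e+5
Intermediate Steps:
S = -37459 (S = -2 - 37457 = -37459)
M(A, h) = 41947/73700 (M(A, h) = 21*(-1/275) - 173*(-1/268) = -21/275 + 173/268 = 41947/73700)
-189598/M(-150, 13) - 303720/S = -189598/41947/73700 - 303720/(-37459) = -189598*73700/41947 - 303720*(-1/37459) = -13973372600/41947 + 303720/37459 = -523415824080560/1571292673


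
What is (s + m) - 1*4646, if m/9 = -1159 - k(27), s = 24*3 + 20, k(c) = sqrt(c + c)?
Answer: -14985 - 27*sqrt(6) ≈ -15051.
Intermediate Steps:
k(c) = sqrt(2)*sqrt(c) (k(c) = sqrt(2*c) = sqrt(2)*sqrt(c))
s = 92 (s = 72 + 20 = 92)
m = -10431 - 27*sqrt(6) (m = 9*(-1159 - sqrt(2)*sqrt(27)) = 9*(-1159 - sqrt(2)*3*sqrt(3)) = 9*(-1159 - 3*sqrt(6)) = -10431 - 27*sqrt(6) ≈ -10497.)
(s + m) - 1*4646 = (92 + (-10431 - 27*sqrt(6))) - 1*4646 = (-10339 - 27*sqrt(6)) - 4646 = -14985 - 27*sqrt(6)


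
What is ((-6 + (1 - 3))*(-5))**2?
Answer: 1600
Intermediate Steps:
((-6 + (1 - 3))*(-5))**2 = ((-6 - 2)*(-5))**2 = (-8*(-5))**2 = 40**2 = 1600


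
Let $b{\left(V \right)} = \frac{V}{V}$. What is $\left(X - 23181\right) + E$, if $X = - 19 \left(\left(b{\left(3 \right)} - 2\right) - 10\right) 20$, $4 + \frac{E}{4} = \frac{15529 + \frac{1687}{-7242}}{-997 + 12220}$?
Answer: $- \frac{772597112549}{40638483} \approx -19011.0$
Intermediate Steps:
$b{\left(V \right)} = 1$
$E = - \frac{425297066}{40638483}$ ($E = -16 + 4 \frac{15529 + \frac{1687}{-7242}}{-997 + 12220} = -16 + 4 \frac{15529 + 1687 \left(- \frac{1}{7242}\right)}{11223} = -16 + 4 \left(15529 - \frac{1687}{7242}\right) \frac{1}{11223} = -16 + 4 \cdot \frac{112459331}{7242} \cdot \frac{1}{11223} = -16 + 4 \cdot \frac{112459331}{81276966} = -16 + \frac{224918662}{40638483} = - \frac{425297066}{40638483} \approx -10.465$)
$X = 4180$ ($X = - 19 \left(\left(1 - 2\right) - 10\right) 20 = - 19 \left(-1 - 10\right) 20 = \left(-19\right) \left(-11\right) 20 = 209 \cdot 20 = 4180$)
$\left(X - 23181\right) + E = \left(4180 - 23181\right) - \frac{425297066}{40638483} = -19001 - \frac{425297066}{40638483} = - \frac{772597112549}{40638483}$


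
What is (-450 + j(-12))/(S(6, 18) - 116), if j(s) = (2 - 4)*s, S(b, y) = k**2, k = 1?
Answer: 426/115 ≈ 3.7043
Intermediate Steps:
S(b, y) = 1 (S(b, y) = 1**2 = 1)
j(s) = -2*s
(-450 + j(-12))/(S(6, 18) - 116) = (-450 - 2*(-12))/(1 - 116) = (-450 + 24)/(-115) = -426*(-1/115) = 426/115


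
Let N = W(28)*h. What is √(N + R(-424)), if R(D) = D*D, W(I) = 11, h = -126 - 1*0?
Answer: √178390 ≈ 422.36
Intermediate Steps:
h = -126 (h = -126 + 0 = -126)
N = -1386 (N = 11*(-126) = -1386)
R(D) = D²
√(N + R(-424)) = √(-1386 + (-424)²) = √(-1386 + 179776) = √178390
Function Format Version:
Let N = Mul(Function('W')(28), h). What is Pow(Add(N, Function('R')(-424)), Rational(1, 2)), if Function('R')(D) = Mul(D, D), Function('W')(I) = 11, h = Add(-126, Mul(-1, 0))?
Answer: Pow(178390, Rational(1, 2)) ≈ 422.36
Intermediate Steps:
h = -126 (h = Add(-126, 0) = -126)
N = -1386 (N = Mul(11, -126) = -1386)
Function('R')(D) = Pow(D, 2)
Pow(Add(N, Function('R')(-424)), Rational(1, 2)) = Pow(Add(-1386, Pow(-424, 2)), Rational(1, 2)) = Pow(Add(-1386, 179776), Rational(1, 2)) = Pow(178390, Rational(1, 2))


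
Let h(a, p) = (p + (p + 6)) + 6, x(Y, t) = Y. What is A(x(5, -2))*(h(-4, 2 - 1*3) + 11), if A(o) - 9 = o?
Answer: 294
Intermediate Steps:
A(o) = 9 + o
h(a, p) = 12 + 2*p (h(a, p) = (p + (6 + p)) + 6 = (6 + 2*p) + 6 = 12 + 2*p)
A(x(5, -2))*(h(-4, 2 - 1*3) + 11) = (9 + 5)*((12 + 2*(2 - 1*3)) + 11) = 14*((12 + 2*(2 - 3)) + 11) = 14*((12 + 2*(-1)) + 11) = 14*((12 - 2) + 11) = 14*(10 + 11) = 14*21 = 294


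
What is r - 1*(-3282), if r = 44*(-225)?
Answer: -6618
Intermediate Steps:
r = -9900
r - 1*(-3282) = -9900 - 1*(-3282) = -9900 + 3282 = -6618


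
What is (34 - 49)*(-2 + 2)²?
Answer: 0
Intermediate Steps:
(34 - 49)*(-2 + 2)² = -15*0² = -15*0 = 0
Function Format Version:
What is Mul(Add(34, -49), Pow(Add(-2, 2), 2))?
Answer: 0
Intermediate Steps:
Mul(Add(34, -49), Pow(Add(-2, 2), 2)) = Mul(-15, Pow(0, 2)) = Mul(-15, 0) = 0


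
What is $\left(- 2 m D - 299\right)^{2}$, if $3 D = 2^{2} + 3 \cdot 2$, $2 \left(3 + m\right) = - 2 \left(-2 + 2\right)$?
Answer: $77841$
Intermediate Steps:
$m = -3$ ($m = -3 + \frac{\left(-2\right) \left(-2 + 2\right)}{2} = -3 + \frac{\left(-2\right) 0}{2} = -3 + \frac{1}{2} \cdot 0 = -3 + 0 = -3$)
$D = \frac{10}{3}$ ($D = \frac{2^{2} + 3 \cdot 2}{3} = \frac{4 + 6}{3} = \frac{1}{3} \cdot 10 = \frac{10}{3} \approx 3.3333$)
$\left(- 2 m D - 299\right)^{2} = \left(\left(-2\right) \left(-3\right) \frac{10}{3} - 299\right)^{2} = \left(6 \cdot \frac{10}{3} - 299\right)^{2} = \left(20 - 299\right)^{2} = \left(-279\right)^{2} = 77841$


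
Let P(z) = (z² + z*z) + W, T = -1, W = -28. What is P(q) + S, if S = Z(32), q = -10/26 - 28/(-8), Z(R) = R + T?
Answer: 7575/338 ≈ 22.411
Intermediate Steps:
Z(R) = -1 + R (Z(R) = R - 1 = -1 + R)
q = 81/26 (q = -10*1/26 - 28*(-⅛) = -5/13 + 7/2 = 81/26 ≈ 3.1154)
P(z) = -28 + 2*z² (P(z) = (z² + z*z) - 28 = (z² + z²) - 28 = 2*z² - 28 = -28 + 2*z²)
S = 31 (S = -1 + 32 = 31)
P(q) + S = (-28 + 2*(81/26)²) + 31 = (-28 + 2*(6561/676)) + 31 = (-28 + 6561/338) + 31 = -2903/338 + 31 = 7575/338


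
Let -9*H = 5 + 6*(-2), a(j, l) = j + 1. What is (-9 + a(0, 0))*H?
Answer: -56/9 ≈ -6.2222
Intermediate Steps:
a(j, l) = 1 + j
H = 7/9 (H = -(5 + 6*(-2))/9 = -(5 - 12)/9 = -1/9*(-7) = 7/9 ≈ 0.77778)
(-9 + a(0, 0))*H = (-9 + (1 + 0))*(7/9) = (-9 + 1)*(7/9) = -8*7/9 = -56/9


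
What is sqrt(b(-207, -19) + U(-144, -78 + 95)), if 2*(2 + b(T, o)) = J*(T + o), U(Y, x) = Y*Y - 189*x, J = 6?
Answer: sqrt(16843) ≈ 129.78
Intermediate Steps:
U(Y, x) = Y**2 - 189*x
b(T, o) = -2 + 3*T + 3*o (b(T, o) = -2 + (6*(T + o))/2 = -2 + (6*T + 6*o)/2 = -2 + (3*T + 3*o) = -2 + 3*T + 3*o)
sqrt(b(-207, -19) + U(-144, -78 + 95)) = sqrt((-2 + 3*(-207) + 3*(-19)) + ((-144)**2 - 189*(-78 + 95))) = sqrt((-2 - 621 - 57) + (20736 - 189*17)) = sqrt(-680 + (20736 - 3213)) = sqrt(-680 + 17523) = sqrt(16843)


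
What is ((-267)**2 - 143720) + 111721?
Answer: 39290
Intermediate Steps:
((-267)**2 - 143720) + 111721 = (71289 - 143720) + 111721 = -72431 + 111721 = 39290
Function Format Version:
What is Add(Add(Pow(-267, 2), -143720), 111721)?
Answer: 39290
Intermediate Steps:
Add(Add(Pow(-267, 2), -143720), 111721) = Add(Add(71289, -143720), 111721) = Add(-72431, 111721) = 39290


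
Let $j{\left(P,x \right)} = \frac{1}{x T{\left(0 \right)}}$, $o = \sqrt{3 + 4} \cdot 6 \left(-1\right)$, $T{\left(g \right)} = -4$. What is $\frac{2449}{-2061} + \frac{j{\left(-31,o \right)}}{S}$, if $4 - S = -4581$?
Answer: $- \frac{2449}{2061} + \frac{\sqrt{7}}{770280} \approx -1.1883$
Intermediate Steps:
$S = 4585$ ($S = 4 - -4581 = 4 + 4581 = 4585$)
$o = - 6 \sqrt{7}$ ($o = \sqrt{7} \cdot 6 \left(-1\right) = 6 \sqrt{7} \left(-1\right) = - 6 \sqrt{7} \approx -15.875$)
$j{\left(P,x \right)} = - \frac{1}{4 x}$ ($j{\left(P,x \right)} = \frac{1}{x \left(-4\right)} = \frac{1}{\left(-4\right) x} = - \frac{1}{4 x}$)
$\frac{2449}{-2061} + \frac{j{\left(-31,o \right)}}{S} = \frac{2449}{-2061} + \frac{\left(- \frac{1}{4}\right) \frac{1}{\left(-6\right) \sqrt{7}}}{4585} = 2449 \left(- \frac{1}{2061}\right) + - \frac{\left(- \frac{1}{42}\right) \sqrt{7}}{4} \cdot \frac{1}{4585} = - \frac{2449}{2061} + \frac{\sqrt{7}}{168} \cdot \frac{1}{4585} = - \frac{2449}{2061} + \frac{\sqrt{7}}{770280}$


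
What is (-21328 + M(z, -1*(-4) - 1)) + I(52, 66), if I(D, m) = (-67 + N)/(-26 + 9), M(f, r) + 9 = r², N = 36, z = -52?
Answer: -362545/17 ≈ -21326.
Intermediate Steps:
M(f, r) = -9 + r²
I(D, m) = 31/17 (I(D, m) = (-67 + 36)/(-26 + 9) = -31/(-17) = -31*(-1/17) = 31/17)
(-21328 + M(z, -1*(-4) - 1)) + I(52, 66) = (-21328 + (-9 + (-1*(-4) - 1)²)) + 31/17 = (-21328 + (-9 + (4 - 1)²)) + 31/17 = (-21328 + (-9 + 3²)) + 31/17 = (-21328 + (-9 + 9)) + 31/17 = (-21328 + 0) + 31/17 = -21328 + 31/17 = -362545/17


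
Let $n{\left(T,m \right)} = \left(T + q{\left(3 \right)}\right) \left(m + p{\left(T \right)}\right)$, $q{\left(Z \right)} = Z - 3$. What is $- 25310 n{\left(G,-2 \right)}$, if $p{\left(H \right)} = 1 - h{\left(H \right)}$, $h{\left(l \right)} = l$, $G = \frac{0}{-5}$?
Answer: $0$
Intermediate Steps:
$G = 0$ ($G = 0 \left(- \frac{1}{5}\right) = 0$)
$p{\left(H \right)} = 1 - H$
$q{\left(Z \right)} = -3 + Z$
$n{\left(T,m \right)} = T \left(1 + m - T\right)$ ($n{\left(T,m \right)} = \left(T + \left(-3 + 3\right)\right) \left(m - \left(-1 + T\right)\right) = \left(T + 0\right) \left(1 + m - T\right) = T \left(1 + m - T\right)$)
$- 25310 n{\left(G,-2 \right)} = - 25310 \cdot 0 \left(1 - 2 - 0\right) = - 25310 \cdot 0 \left(1 - 2 + 0\right) = - 25310 \cdot 0 \left(-1\right) = \left(-25310\right) 0 = 0$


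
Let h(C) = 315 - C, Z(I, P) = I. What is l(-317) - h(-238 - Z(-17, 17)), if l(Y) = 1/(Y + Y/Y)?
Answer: -169377/316 ≈ -536.00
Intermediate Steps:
l(Y) = 1/(1 + Y) (l(Y) = 1/(Y + 1) = 1/(1 + Y))
l(-317) - h(-238 - Z(-17, 17)) = 1/(1 - 317) - (315 - (-238 - 1*(-17))) = 1/(-316) - (315 - (-238 + 17)) = -1/316 - (315 - 1*(-221)) = -1/316 - (315 + 221) = -1/316 - 1*536 = -1/316 - 536 = -169377/316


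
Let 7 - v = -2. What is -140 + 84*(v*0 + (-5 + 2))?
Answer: -392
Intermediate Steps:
v = 9 (v = 7 - 1*(-2) = 7 + 2 = 9)
-140 + 84*(v*0 + (-5 + 2)) = -140 + 84*(9*0 + (-5 + 2)) = -140 + 84*(0 - 3) = -140 + 84*(-3) = -140 - 252 = -392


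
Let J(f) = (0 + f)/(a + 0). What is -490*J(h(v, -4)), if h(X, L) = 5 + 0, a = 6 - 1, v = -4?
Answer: -490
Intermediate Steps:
a = 5
h(X, L) = 5
J(f) = f/5 (J(f) = (0 + f)/(5 + 0) = f/5)
-490*J(h(v, -4)) = -98*5 = -490*1 = -490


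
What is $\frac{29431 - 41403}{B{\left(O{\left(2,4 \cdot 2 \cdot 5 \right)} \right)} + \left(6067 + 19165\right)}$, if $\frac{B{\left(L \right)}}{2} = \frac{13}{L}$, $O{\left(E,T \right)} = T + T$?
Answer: $- \frac{478880}{1009293} \approx -0.47447$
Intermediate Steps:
$O{\left(E,T \right)} = 2 T$
$B{\left(L \right)} = \frac{26}{L}$ ($B{\left(L \right)} = 2 \frac{13}{L} = \frac{26}{L}$)
$\frac{29431 - 41403}{B{\left(O{\left(2,4 \cdot 2 \cdot 5 \right)} \right)} + \left(6067 + 19165\right)} = \frac{29431 - 41403}{\frac{26}{2 \cdot 4 \cdot 2 \cdot 5} + \left(6067 + 19165\right)} = - \frac{11972}{\frac{26}{2 \cdot 8 \cdot 5} + 25232} = - \frac{11972}{\frac{26}{2 \cdot 40} + 25232} = - \frac{11972}{\frac{26}{80} + 25232} = - \frac{11972}{26 \cdot \frac{1}{80} + 25232} = - \frac{11972}{\frac{13}{40} + 25232} = - \frac{11972}{\frac{1009293}{40}} = \left(-11972\right) \frac{40}{1009293} = - \frac{478880}{1009293}$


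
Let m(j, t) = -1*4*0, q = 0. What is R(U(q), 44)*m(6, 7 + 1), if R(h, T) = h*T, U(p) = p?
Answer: 0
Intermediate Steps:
m(j, t) = 0 (m(j, t) = -4*0 = 0)
R(h, T) = T*h
R(U(q), 44)*m(6, 7 + 1) = (44*0)*0 = 0*0 = 0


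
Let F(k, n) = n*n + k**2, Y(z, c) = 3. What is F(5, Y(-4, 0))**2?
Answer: 1156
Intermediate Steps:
F(k, n) = k**2 + n**2 (F(k, n) = n**2 + k**2 = k**2 + n**2)
F(5, Y(-4, 0))**2 = (5**2 + 3**2)**2 = (25 + 9)**2 = 34**2 = 1156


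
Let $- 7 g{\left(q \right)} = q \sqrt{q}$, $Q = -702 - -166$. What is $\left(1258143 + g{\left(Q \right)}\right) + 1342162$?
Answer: $2600305 + \frac{1072 i \sqrt{134}}{7} \approx 2.6003 \cdot 10^{6} + 1772.8 i$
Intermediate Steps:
$Q = -536$ ($Q = -702 + 166 = -536$)
$g{\left(q \right)} = - \frac{q^{\frac{3}{2}}}{7}$ ($g{\left(q \right)} = - \frac{q \sqrt{q}}{7} = - \frac{q^{\frac{3}{2}}}{7}$)
$\left(1258143 + g{\left(Q \right)}\right) + 1342162 = \left(1258143 - \frac{\left(-536\right)^{\frac{3}{2}}}{7}\right) + 1342162 = \left(1258143 - \frac{\left(-1072\right) i \sqrt{134}}{7}\right) + 1342162 = \left(1258143 + \frac{1072 i \sqrt{134}}{7}\right) + 1342162 = 2600305 + \frac{1072 i \sqrt{134}}{7}$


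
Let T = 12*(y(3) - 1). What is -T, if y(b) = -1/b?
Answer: 16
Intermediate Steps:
T = -16 (T = 12*(-1/3 - 1) = 12*(-4/3) = -16)
-T = -1*(-16) = 16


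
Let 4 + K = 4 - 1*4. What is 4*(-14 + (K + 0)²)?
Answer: 8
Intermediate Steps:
K = -4 (K = -4 + (4 - 1*4) = -4 + (4 - 4) = -4 + 0 = -4)
4*(-14 + (K + 0)²) = 4*(-14 + (-4 + 0)²) = 4*(-14 + (-4)²) = 4*(-14 + 16) = 4*2 = 8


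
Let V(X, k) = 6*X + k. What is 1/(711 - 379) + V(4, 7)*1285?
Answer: 13225221/332 ≈ 39835.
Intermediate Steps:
V(X, k) = k + 6*X
1/(711 - 379) + V(4, 7)*1285 = 1/(711 - 379) + (7 + 6*4)*1285 = 1/332 + (7 + 24)*1285 = 1/332 + 31*1285 = 1/332 + 39835 = 13225221/332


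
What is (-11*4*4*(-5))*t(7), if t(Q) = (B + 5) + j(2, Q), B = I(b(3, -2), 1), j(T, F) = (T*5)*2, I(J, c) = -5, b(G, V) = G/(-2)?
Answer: 17600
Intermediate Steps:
b(G, V) = -G/2 (b(G, V) = G*(-½) = -G/2)
j(T, F) = 10*T (j(T, F) = (5*T)*2 = 10*T)
B = -5
t(Q) = 20 (t(Q) = (-5 + 5) + 10*2 = 0 + 20 = 20)
(-11*4*4*(-5))*t(7) = -11*4*4*(-5)*20 = -176*(-5)*20 = -11*(-80)*20 = 880*20 = 17600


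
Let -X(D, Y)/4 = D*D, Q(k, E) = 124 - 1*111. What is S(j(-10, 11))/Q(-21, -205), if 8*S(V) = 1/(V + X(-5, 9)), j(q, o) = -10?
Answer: -1/11440 ≈ -8.7413e-5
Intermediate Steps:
Q(k, E) = 13 (Q(k, E) = 124 - 111 = 13)
X(D, Y) = -4*D**2 (X(D, Y) = -4*D*D = -4*D**2)
S(V) = 1/(8*(-100 + V)) (S(V) = 1/(8*(V - 4*(-5)**2)) = 1/(8*(V - 4*25)) = 1/(8*(V - 100)) = 1/(8*(-100 + V)))
S(j(-10, 11))/Q(-21, -205) = (1/(8*(-100 - 10)))/13 = ((1/8)/(-110))*(1/13) = ((1/8)*(-1/110))*(1/13) = -1/880*1/13 = -1/11440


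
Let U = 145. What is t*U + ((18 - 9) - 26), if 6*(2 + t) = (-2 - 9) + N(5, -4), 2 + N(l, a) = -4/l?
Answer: -1281/2 ≈ -640.50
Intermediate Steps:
N(l, a) = -2 - 4/l
t = -43/10 (t = -2 + ((-2 - 9) + (-2 - 4/5))/6 = -2 + (-11 + (-2 - 4*⅕))/6 = -2 + (-11 + (-2 - ⅘))/6 = -2 + (-11 - 14/5)/6 = -2 + (⅙)*(-69/5) = -2 - 23/10 = -43/10 ≈ -4.3000)
t*U + ((18 - 9) - 26) = -43/10*145 + ((18 - 9) - 26) = -1247/2 + (9 - 26) = -1247/2 - 17 = -1281/2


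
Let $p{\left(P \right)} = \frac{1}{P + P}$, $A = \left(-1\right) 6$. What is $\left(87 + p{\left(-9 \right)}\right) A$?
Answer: $- \frac{1565}{3} \approx -521.67$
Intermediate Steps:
$A = -6$
$p{\left(P \right)} = \frac{1}{2 P}$
$\left(87 + p{\left(-9 \right)}\right) A = \left(87 + \frac{1}{2 \left(-9\right)}\right) \left(-6\right) = \left(87 + \frac{1}{2} \left(- \frac{1}{9}\right)\right) \left(-6\right) = \left(87 - \frac{1}{18}\right) \left(-6\right) = \frac{1565}{18} \left(-6\right) = - \frac{1565}{3}$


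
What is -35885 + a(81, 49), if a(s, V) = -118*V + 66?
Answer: -41601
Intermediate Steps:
a(s, V) = 66 - 118*V
-35885 + a(81, 49) = -35885 + (66 - 118*49) = -35885 + (66 - 5782) = -35885 - 5716 = -41601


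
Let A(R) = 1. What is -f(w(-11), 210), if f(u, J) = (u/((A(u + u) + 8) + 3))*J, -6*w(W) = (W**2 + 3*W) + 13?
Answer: 3535/12 ≈ 294.58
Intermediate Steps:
w(W) = -13/6 - W/2 - W**2/6 (w(W) = -((W**2 + 3*W) + 13)/6 = -(13 + W**2 + 3*W)/6 = -13/6 - W/2 - W**2/6)
f(u, J) = J*u/12 (f(u, J) = (u/((1 + 8) + 3))*J = (u/(9 + 3))*J = (u/12)*J = J*u/12)
-f(w(-11), 210) = -210*(-13/6 - 1/2*(-11) - 1/6*(-11)**2)/12 = -210*(-13/6 + 11/2 - 1/6*121)/12 = -210*(-13/6 + 11/2 - 121/6)/12 = -210*(-101)/(12*6) = -1*(-3535/12) = 3535/12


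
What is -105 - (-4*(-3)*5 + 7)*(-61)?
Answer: 3982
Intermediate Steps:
-105 - (-4*(-3)*5 + 7)*(-61) = -105 - (12*5 + 7)*(-61) = -105 - (60 + 7)*(-61) = -105 - 1*67*(-61) = -105 - 67*(-61) = -105 + 4087 = 3982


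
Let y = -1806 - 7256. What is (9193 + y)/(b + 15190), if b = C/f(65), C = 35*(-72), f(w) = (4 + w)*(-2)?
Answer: 3013/349790 ≈ 0.0086137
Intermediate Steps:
f(w) = -8 - 2*w
C = -2520
y = -9062
b = 420/23 (b = -2520/(-8 - 2*65) = -2520/(-8 - 130) = -2520/(-138) = -2520*(-1/138) = 420/23 ≈ 18.261)
(9193 + y)/(b + 15190) = (9193 - 9062)/(420/23 + 15190) = 131/(349790/23) = 131*(23/349790) = 3013/349790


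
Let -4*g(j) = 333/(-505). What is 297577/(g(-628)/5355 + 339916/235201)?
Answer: 84121471347556300/408553742837 ≈ 2.0590e+5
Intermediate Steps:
g(j) = 333/2020 (g(j) = -333/(4*(-505)) = -333*(-1)/(4*505) = -1/4*(-333/505) = 333/2020)
297577/(g(-628)/5355 + 339916/235201) = 297577/((333/2020)/5355 + 339916/235201) = 297577/((333/2020)*(1/5355) + 339916*(1/235201)) = 297577/(37/1201900 + 339916/235201) = 297577/(408553742837/282688081900) = 297577*(282688081900/408553742837) = 84121471347556300/408553742837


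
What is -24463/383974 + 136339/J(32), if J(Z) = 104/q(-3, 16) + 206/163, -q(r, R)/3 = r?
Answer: 19199478974671/1805253761 ≈ 10635.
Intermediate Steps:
q(r, R) = -3*r
J(Z) = 18806/1467 (J(Z) = 104/((-3*(-3))) + 206/163 = 104/9 + 206*(1/163) = 104*(1/9) + 206/163 = 104/9 + 206/163 = 18806/1467)
-24463/383974 + 136339/J(32) = -24463/383974 + 136339/(18806/1467) = -24463*1/383974 + 136339*(1467/18806) = -24463/383974 + 200009313/18806 = 19199478974671/1805253761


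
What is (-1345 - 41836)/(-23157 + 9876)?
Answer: 43181/13281 ≈ 3.2513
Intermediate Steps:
(-1345 - 41836)/(-23157 + 9876) = -43181/(-13281) = -43181*(-1/13281) = 43181/13281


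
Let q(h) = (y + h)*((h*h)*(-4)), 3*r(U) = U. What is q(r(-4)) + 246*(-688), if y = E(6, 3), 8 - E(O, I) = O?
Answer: -4569824/27 ≈ -1.6925e+5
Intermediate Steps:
E(O, I) = 8 - O
y = 2 (y = 8 - 1*6 = 8 - 6 = 2)
r(U) = U/3
q(h) = -4*h²*(2 + h) (q(h) = (2 + h)*((h*h)*(-4)) = (2 + h)*(h²*(-4)) = (2 + h)*(-4*h²) = -4*h²*(2 + h))
q(r(-4)) + 246*(-688) = 4*((⅓)*(-4))²*(-2 - (-4)/3) + 246*(-688) = 4*(-4/3)²*(-2 - 1*(-4/3)) - 169248 = 4*(16/9)*(-2 + 4/3) - 169248 = 4*(16/9)*(-⅔) - 169248 = -128/27 - 169248 = -4569824/27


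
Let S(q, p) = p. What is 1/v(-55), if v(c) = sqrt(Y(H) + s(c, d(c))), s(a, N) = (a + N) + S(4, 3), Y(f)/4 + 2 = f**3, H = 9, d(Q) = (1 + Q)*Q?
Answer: sqrt(5826)/5826 ≈ 0.013101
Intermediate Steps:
d(Q) = Q*(1 + Q)
Y(f) = -8 + 4*f**3
s(a, N) = 3 + N + a (s(a, N) = (a + N) + 3 = (N + a) + 3 = 3 + N + a)
v(c) = sqrt(2911 + c + c*(1 + c)) (v(c) = sqrt((-8 + 4*9**3) + (3 + c*(1 + c) + c)) = sqrt((-8 + 4*729) + (3 + c + c*(1 + c))) = sqrt((-8 + 2916) + (3 + c + c*(1 + c))) = sqrt(2908 + (3 + c + c*(1 + c))) = sqrt(2911 + c + c*(1 + c)))
1/v(-55) = 1/(sqrt(2911 - 55 - 55*(1 - 55))) = 1/(sqrt(2911 - 55 - 55*(-54))) = 1/(sqrt(2911 - 55 + 2970)) = 1/(sqrt(5826)) = sqrt(5826)/5826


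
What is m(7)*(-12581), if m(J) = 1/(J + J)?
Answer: -12581/14 ≈ -898.64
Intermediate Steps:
m(J) = 1/(2*J)
m(7)*(-12581) = ((1/2)/7)*(-12581) = ((1/2)*(1/7))*(-12581) = (1/14)*(-12581) = -12581/14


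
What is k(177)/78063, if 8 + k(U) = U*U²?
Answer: 5545225/78063 ≈ 71.035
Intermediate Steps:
k(U) = -8 + U³ (k(U) = -8 + U*U² = -8 + U³)
k(177)/78063 = (-8 + 177³)/78063 = (-8 + 5545233)*(1/78063) = 5545225*(1/78063) = 5545225/78063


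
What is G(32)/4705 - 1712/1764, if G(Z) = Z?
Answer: -1999628/2074905 ≈ -0.96372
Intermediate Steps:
G(32)/4705 - 1712/1764 = 32/4705 - 1712/1764 = 32*(1/4705) - 1712*1/1764 = 32/4705 - 428/441 = -1999628/2074905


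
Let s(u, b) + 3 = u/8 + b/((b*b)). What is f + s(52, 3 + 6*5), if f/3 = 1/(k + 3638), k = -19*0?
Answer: 211963/60027 ≈ 3.5311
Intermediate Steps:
k = 0
s(u, b) = -3 + 1/b + u/8 (s(u, b) = -3 + (u/8 + b/((b*b))) = -3 + (u*(⅛) + b/(b²)) = -3 + (u/8 + b/b²) = -3 + (u/8 + 1/b) = -3 + (1/b + u/8) = -3 + 1/b + u/8)
f = 3/3638 (f = 3/(0 + 3638) = 3/3638 ≈ 0.00082463)
f + s(52, 3 + 6*5) = 3/3638 + (-3 + 1/(3 + 6*5) + (⅛)*52) = 3/3638 + (-3 + 1/(3 + 30) + 13/2) = 3/3638 + (-3 + 1/33 + 13/2) = 3/3638 + 233/66 = 211963/60027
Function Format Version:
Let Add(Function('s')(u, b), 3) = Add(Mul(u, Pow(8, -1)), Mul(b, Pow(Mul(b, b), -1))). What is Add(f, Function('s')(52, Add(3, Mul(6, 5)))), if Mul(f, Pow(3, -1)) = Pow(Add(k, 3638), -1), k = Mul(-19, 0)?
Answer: Rational(211963, 60027) ≈ 3.5311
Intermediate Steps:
k = 0
Function('s')(u, b) = Add(-3, Pow(b, -1), Mul(Rational(1, 8), u)) (Function('s')(u, b) = Add(-3, Add(Mul(u, Pow(8, -1)), Mul(b, Pow(Mul(b, b), -1)))) = Add(-3, Add(Mul(u, Rational(1, 8)), Mul(b, Pow(Pow(b, 2), -1)))) = Add(-3, Add(Mul(Rational(1, 8), u), Mul(b, Pow(b, -2)))) = Add(-3, Add(Mul(Rational(1, 8), u), Pow(b, -1))) = Add(-3, Add(Pow(b, -1), Mul(Rational(1, 8), u))) = Add(-3, Pow(b, -1), Mul(Rational(1, 8), u)))
f = Rational(3, 3638) (f = Mul(3, Pow(Add(0, 3638), -1)) = Mul(3, Pow(3638, -1)) = Mul(3, Rational(1, 3638)) = Rational(3, 3638) ≈ 0.00082463)
Add(f, Function('s')(52, Add(3, Mul(6, 5)))) = Add(Rational(3, 3638), Add(-3, Pow(Add(3, Mul(6, 5)), -1), Mul(Rational(1, 8), 52))) = Add(Rational(3, 3638), Add(-3, Pow(Add(3, 30), -1), Rational(13, 2))) = Add(Rational(3, 3638), Add(-3, Pow(33, -1), Rational(13, 2))) = Add(Rational(3, 3638), Add(-3, Rational(1, 33), Rational(13, 2))) = Add(Rational(3, 3638), Rational(233, 66)) = Rational(211963, 60027)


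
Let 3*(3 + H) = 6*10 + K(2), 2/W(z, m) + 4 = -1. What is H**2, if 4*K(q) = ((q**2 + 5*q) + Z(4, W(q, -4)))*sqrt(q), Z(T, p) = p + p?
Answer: 14571/50 + 187*sqrt(2)/5 ≈ 344.31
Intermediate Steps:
W(z, m) = -2/5 (W(z, m) = 2/(-4 - 1) = 2/(-5) = 2*(-1/5) = -2/5)
Z(T, p) = 2*p
K(q) = sqrt(q)*(-4/5 + q**2 + 5*q)/4 (K(q) = (((q**2 + 5*q) + 2*(-2/5))*sqrt(q))/4 = (((q**2 + 5*q) - 4/5)*sqrt(q))/4 = ((-4/5 + q**2 + 5*q)*sqrt(q))/4 = (sqrt(q)*(-4/5 + q**2 + 5*q))/4 = sqrt(q)*(-4/5 + q**2 + 5*q)/4)
H = 17 + 11*sqrt(2)/10 (H = -3 + (6*10 + sqrt(2)*(-4 + 5*2**2 + 25*2)/20)/3 = -3 + (60 + sqrt(2)*(-4 + 5*4 + 50)/20)/3 = -3 + (60 + sqrt(2)*(-4 + 20 + 50)/20)/3 = -3 + (60 + (1/20)*sqrt(2)*66)/3 = -3 + (60 + 33*sqrt(2)/10)/3 = -3 + (20 + 11*sqrt(2)/10) = 17 + 11*sqrt(2)/10 ≈ 18.556)
H**2 = (17 + 11*sqrt(2)/10)**2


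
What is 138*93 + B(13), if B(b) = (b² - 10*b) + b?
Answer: 12886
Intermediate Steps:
B(b) = b² - 9*b
138*93 + B(13) = 138*93 + 13*(-9 + 13) = 12834 + 13*4 = 12834 + 52 = 12886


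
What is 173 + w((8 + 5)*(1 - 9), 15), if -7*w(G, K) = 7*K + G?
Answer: 1210/7 ≈ 172.86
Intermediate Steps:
w(G, K) = -K - G/7 (w(G, K) = -(7*K + G)/7 = -(G + 7*K)/7 = -K - G/7)
173 + w((8 + 5)*(1 - 9), 15) = 173 + (-1*15 - (8 + 5)*(1 - 9)/7) = 173 + (-15 - 13*(-8)/7) = 173 + (-15 - ⅐*(-104)) = 173 + (-15 + 104/7) = 173 - ⅐ = 1210/7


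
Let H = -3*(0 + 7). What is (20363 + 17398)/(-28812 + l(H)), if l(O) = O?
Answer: -12587/9611 ≈ -1.3096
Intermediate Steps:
H = -21 (H = -3*7 = -21)
(20363 + 17398)/(-28812 + l(H)) = (20363 + 17398)/(-28812 - 21) = 37761/(-28833) = 37761*(-1/28833) = -12587/9611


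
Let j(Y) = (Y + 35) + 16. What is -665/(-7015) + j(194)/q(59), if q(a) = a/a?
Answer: 343868/1403 ≈ 245.09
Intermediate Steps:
j(Y) = 51 + Y (j(Y) = (35 + Y) + 16 = 51 + Y)
q(a) = 1
-665/(-7015) + j(194)/q(59) = -665/(-7015) + (51 + 194)/1 = -665*(-1/7015) + 245*1 = 133/1403 + 245 = 343868/1403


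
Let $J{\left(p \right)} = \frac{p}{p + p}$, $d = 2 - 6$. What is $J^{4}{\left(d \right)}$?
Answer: $\frac{1}{16} \approx 0.0625$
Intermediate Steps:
$d = -4$ ($d = 2 - 6 = -4$)
$J{\left(p \right)} = \frac{1}{2}$ ($J{\left(p \right)} = \frac{p}{2 p} = \frac{1}{2 p} p = \frac{1}{2}$)
$J^{4}{\left(d \right)} = \left(\frac{1}{2}\right)^{4} = \frac{1}{16}$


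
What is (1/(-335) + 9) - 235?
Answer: -75711/335 ≈ -226.00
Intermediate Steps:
(1/(-335) + 9) - 235 = (-1/335 + 9) - 235 = 3014/335 - 235 = -75711/335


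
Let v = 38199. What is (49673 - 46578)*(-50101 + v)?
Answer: -36836690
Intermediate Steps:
(49673 - 46578)*(-50101 + v) = (49673 - 46578)*(-50101 + 38199) = 3095*(-11902) = -36836690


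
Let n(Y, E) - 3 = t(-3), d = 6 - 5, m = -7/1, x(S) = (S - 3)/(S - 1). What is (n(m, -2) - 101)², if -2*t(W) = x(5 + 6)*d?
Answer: 242064/25 ≈ 9682.6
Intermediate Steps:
x(S) = (-3 + S)/(-1 + S)
m = -7 (m = -7*1 = -7)
d = 1
t(W) = -⅖ (t(W) = -(-3 + (5 + 6))/(-1 + (5 + 6))/2 = -(-3 + 11)/(-1 + 11)/2 = -8/10/2 = -(⅒)*8/2 = -2/5 = -½*⅘ = -⅖)
n(Y, E) = 13/5 (n(Y, E) = 3 - ⅖ = 13/5)
(n(m, -2) - 101)² = (13/5 - 101)² = (-492/5)² = 242064/25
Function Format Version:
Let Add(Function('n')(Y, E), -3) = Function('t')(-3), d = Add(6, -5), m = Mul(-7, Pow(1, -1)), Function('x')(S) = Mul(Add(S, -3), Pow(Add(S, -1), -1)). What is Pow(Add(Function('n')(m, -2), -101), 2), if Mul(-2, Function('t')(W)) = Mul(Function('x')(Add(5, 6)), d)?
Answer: Rational(242064, 25) ≈ 9682.6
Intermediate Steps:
Function('x')(S) = Mul(Pow(Add(-1, S), -1), Add(-3, S)) (Function('x')(S) = Mul(Add(-3, S), Pow(Add(-1, S), -1)) = Mul(Pow(Add(-1, S), -1), Add(-3, S)))
m = -7 (m = Mul(-7, 1) = -7)
d = 1
Function('t')(W) = Rational(-2, 5) (Function('t')(W) = Mul(Rational(-1, 2), Mul(Mul(Pow(Add(-1, Add(5, 6)), -1), Add(-3, Add(5, 6))), 1)) = Mul(Rational(-1, 2), Mul(Mul(Pow(Add(-1, 11), -1), Add(-3, 11)), 1)) = Mul(Rational(-1, 2), Mul(Mul(Pow(10, -1), 8), 1)) = Mul(Rational(-1, 2), Mul(Mul(Rational(1, 10), 8), 1)) = Mul(Rational(-1, 2), Mul(Rational(4, 5), 1)) = Mul(Rational(-1, 2), Rational(4, 5)) = Rational(-2, 5))
Function('n')(Y, E) = Rational(13, 5) (Function('n')(Y, E) = Add(3, Rational(-2, 5)) = Rational(13, 5))
Pow(Add(Function('n')(m, -2), -101), 2) = Pow(Add(Rational(13, 5), -101), 2) = Pow(Rational(-492, 5), 2) = Rational(242064, 25)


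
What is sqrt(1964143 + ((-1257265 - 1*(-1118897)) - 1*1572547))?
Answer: 2*sqrt(63307) ≈ 503.22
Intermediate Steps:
sqrt(1964143 + ((-1257265 - 1*(-1118897)) - 1*1572547)) = sqrt(1964143 + ((-1257265 + 1118897) - 1572547)) = sqrt(1964143 + (-138368 - 1572547)) = sqrt(1964143 - 1710915) = sqrt(253228) = 2*sqrt(63307)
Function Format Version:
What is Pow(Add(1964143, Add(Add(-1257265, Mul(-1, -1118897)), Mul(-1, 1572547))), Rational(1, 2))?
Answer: Mul(2, Pow(63307, Rational(1, 2))) ≈ 503.22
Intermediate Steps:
Pow(Add(1964143, Add(Add(-1257265, Mul(-1, -1118897)), Mul(-1, 1572547))), Rational(1, 2)) = Pow(Add(1964143, Add(Add(-1257265, 1118897), -1572547)), Rational(1, 2)) = Pow(Add(1964143, Add(-138368, -1572547)), Rational(1, 2)) = Pow(Add(1964143, -1710915), Rational(1, 2)) = Pow(253228, Rational(1, 2)) = Mul(2, Pow(63307, Rational(1, 2)))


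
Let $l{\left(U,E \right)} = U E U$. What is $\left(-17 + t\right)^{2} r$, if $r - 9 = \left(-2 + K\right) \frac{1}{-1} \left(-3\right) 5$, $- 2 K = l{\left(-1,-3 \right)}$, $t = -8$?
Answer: $\frac{1875}{2} \approx 937.5$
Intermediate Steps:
$l{\left(U,E \right)} = E U^{2}$ ($l{\left(U,E \right)} = E U U = E U^{2}$)
$K = \frac{3}{2}$ ($K = - \frac{\left(-3\right) \left(-1\right)^{2}}{2} = - \frac{\left(-3\right) 1}{2} = \left(- \frac{1}{2}\right) \left(-3\right) = \frac{3}{2} \approx 1.5$)
$r = \frac{3}{2}$ ($r = 9 + \left(-2 + \frac{3}{2}\right) \frac{1}{-1} \left(-3\right) 5 = 9 - \frac{\left(-1\right) \left(-3\right) 5}{2} = 9 - \frac{3 \cdot 5}{2} = 9 - \frac{15}{2} = \frac{3}{2} \approx 1.5$)
$\left(-17 + t\right)^{2} r = \left(-17 - 8\right)^{2} \cdot \frac{3}{2} = \left(-25\right)^{2} \cdot \frac{3}{2} = 625 \cdot \frac{3}{2} = \frac{1875}{2}$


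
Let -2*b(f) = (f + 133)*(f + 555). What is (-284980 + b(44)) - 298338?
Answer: -1272659/2 ≈ -6.3633e+5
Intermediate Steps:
b(f) = -(133 + f)*(555 + f)/2 (b(f) = -(f + 133)*(f + 555)/2 = -(133 + f)*(555 + f)/2)
(-284980 + b(44)) - 298338 = (-284980 + (-73815/2 - 344*44 - ½*44²)) - 298338 = (-284980 + (-73815/2 - 15136 - ½*1936)) - 298338 = (-284980 + (-73815/2 - 15136 - 968)) - 298338 = (-284980 - 106023/2) - 298338 = -675983/2 - 298338 = -1272659/2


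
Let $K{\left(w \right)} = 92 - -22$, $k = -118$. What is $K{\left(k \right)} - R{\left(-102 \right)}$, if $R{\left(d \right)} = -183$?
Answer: $297$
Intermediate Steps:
$K{\left(w \right)} = 114$ ($K{\left(w \right)} = 92 + 22 = 114$)
$K{\left(k \right)} - R{\left(-102 \right)} = 114 - -183 = 114 + 183 = 297$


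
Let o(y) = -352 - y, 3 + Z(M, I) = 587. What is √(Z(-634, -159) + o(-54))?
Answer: √286 ≈ 16.912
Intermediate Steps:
Z(M, I) = 584 (Z(M, I) = -3 + 587 = 584)
√(Z(-634, -159) + o(-54)) = √(584 + (-352 - 1*(-54))) = √(584 + (-352 + 54)) = √(584 - 298) = √286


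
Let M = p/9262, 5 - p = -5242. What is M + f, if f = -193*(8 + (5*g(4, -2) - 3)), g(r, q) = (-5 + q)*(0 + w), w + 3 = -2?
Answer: -29250603/842 ≈ -34739.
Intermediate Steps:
w = -5 (w = -3 - 2 = -5)
p = 5247 (p = 5 - 1*(-5242) = 5 + 5242 = 5247)
g(r, q) = 25 - 5*q (g(r, q) = (-5 + q)*(0 - 5) = (-5 + q)*(-5) = 25 - 5*q)
f = -34740 (f = -193*(8 + (5*(25 - 5*(-2)) - 3)) = -193*(8 + (5*(25 + 10) - 3)) = -193*(8 + (5*35 - 3)) = -193*(8 + (175 - 3)) = -193*(8 + 172) = -193*180 = -34740)
M = 477/842 (M = 5247/9262 = 5247*(1/9262) = 477/842 ≈ 0.56651)
M + f = 477/842 - 34740 = -29250603/842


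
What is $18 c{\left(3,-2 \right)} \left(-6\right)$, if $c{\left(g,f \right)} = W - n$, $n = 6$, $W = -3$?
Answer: $972$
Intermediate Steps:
$c{\left(g,f \right)} = -9$ ($c{\left(g,f \right)} = -3 - 6 = -9$)
$18 c{\left(3,-2 \right)} \left(-6\right) = 18 \left(-9\right) \left(-6\right) = \left(-162\right) \left(-6\right) = 972$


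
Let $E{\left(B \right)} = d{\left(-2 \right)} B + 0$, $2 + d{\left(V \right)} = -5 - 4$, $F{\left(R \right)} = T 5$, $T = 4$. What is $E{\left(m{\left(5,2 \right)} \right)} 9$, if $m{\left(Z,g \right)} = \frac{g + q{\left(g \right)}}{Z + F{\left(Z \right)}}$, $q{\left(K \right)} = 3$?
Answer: $- \frac{99}{5} \approx -19.8$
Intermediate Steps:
$F{\left(R \right)} = 20$ ($F{\left(R \right)} = 4 \cdot 5 = 20$)
$d{\left(V \right)} = -11$ ($d{\left(V \right)} = -2 - 9 = -11$)
$m{\left(Z,g \right)} = \frac{3 + g}{20 + Z}$ ($m{\left(Z,g \right)} = \frac{g + 3}{Z + 20} = \frac{3 + g}{20 + Z}$)
$E{\left(B \right)} = - 11 B$ ($E{\left(B \right)} = - 11 B + 0 = - 11 B$)
$E{\left(m{\left(5,2 \right)} \right)} 9 = - 11 \frac{3 + 2}{20 + 5} \cdot 9 = - 11 \cdot \frac{1}{25} \cdot 5 \cdot 9 = \left(-11\right) \frac{1}{5} \cdot 9 = \left(- \frac{11}{5}\right) 9 = - \frac{99}{5}$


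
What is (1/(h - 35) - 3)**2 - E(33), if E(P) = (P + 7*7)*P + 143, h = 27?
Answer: -181711/64 ≈ -2839.2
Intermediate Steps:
E(P) = 143 + P*(49 + P) (E(P) = (P + 49)*P + 143 = (49 + P)*P + 143 = P*(49 + P) + 143 = 143 + P*(49 + P))
(1/(h - 35) - 3)**2 - E(33) = (1/(27 - 35) - 3)**2 - (143 + 33**2 + 49*33) = (1/(-8) - 3)**2 - (143 + 1089 + 1617) = (-1/8 - 3)**2 - 1*2849 = (-25/8)**2 - 2849 = 625/64 - 2849 = -181711/64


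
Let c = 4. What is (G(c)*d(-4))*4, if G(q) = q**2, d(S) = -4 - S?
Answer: 0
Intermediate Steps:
(G(c)*d(-4))*4 = (4**2*(-4 - 1*(-4)))*4 = (16*(-4 + 4))*4 = (16*0)*4 = 0*4 = 0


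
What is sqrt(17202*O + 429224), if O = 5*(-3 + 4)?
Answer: sqrt(515234) ≈ 717.80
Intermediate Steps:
O = 5 (O = 5*1 = 5)
sqrt(17202*O + 429224) = sqrt(17202*5 + 429224) = sqrt(86010 + 429224) = sqrt(515234)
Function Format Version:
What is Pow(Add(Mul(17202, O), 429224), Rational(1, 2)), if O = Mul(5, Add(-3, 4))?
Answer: Pow(515234, Rational(1, 2)) ≈ 717.80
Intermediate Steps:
O = 5 (O = Mul(5, 1) = 5)
Pow(Add(Mul(17202, O), 429224), Rational(1, 2)) = Pow(Add(Mul(17202, 5), 429224), Rational(1, 2)) = Pow(Add(86010, 429224), Rational(1, 2)) = Pow(515234, Rational(1, 2))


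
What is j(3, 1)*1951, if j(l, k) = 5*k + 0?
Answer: 9755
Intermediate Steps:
j(l, k) = 5*k
j(3, 1)*1951 = (5*1)*1951 = 5*1951 = 9755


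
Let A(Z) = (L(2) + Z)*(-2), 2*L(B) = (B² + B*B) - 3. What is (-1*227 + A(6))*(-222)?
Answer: 54168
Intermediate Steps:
L(B) = -3/2 + B² (L(B) = ((B² + B*B) - 3)/2 = ((B² + B²) - 3)/2 = (2*B² - 3)/2 = (-3 + 2*B²)/2 = -3/2 + B²)
A(Z) = -5 - 2*Z (A(Z) = ((-3/2 + 2²) + Z)*(-2) = ((-3/2 + 4) + Z)*(-2) = (5/2 + Z)*(-2) = -5 - 2*Z)
(-1*227 + A(6))*(-222) = (-1*227 + (-5 - 2*6))*(-222) = (-227 + (-5 - 12))*(-222) = (-227 - 17)*(-222) = -244*(-222) = 54168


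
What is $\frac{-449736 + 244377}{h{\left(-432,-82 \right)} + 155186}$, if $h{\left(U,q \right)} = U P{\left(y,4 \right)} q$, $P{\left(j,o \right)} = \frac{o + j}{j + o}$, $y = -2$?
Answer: $- \frac{4191}{3890} \approx -1.0774$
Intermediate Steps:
$P{\left(j,o \right)} = 1$ ($P{\left(j,o \right)} = \frac{j + o}{j + o} = 1$)
$h{\left(U,q \right)} = U q$ ($h{\left(U,q \right)} = U 1 q = U q$)
$\frac{-449736 + 244377}{h{\left(-432,-82 \right)} + 155186} = \frac{-449736 + 244377}{\left(-432\right) \left(-82\right) + 155186} = - \frac{205359}{35424 + 155186} = - \frac{205359}{190610} = \left(-205359\right) \frac{1}{190610} = - \frac{4191}{3890}$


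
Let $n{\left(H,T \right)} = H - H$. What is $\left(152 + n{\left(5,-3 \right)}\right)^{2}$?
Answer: $23104$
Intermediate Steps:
$n{\left(H,T \right)} = 0$
$\left(152 + n{\left(5,-3 \right)}\right)^{2} = \left(152 + 0\right)^{2} = 152^{2} = 23104$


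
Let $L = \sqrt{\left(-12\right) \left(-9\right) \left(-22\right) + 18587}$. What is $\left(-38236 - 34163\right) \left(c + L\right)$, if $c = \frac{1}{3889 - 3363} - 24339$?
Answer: $\frac{926874658887}{526} - 72399 \sqrt{16211} \approx 1.7529 \cdot 10^{9}$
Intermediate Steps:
$L = \sqrt{16211}$ ($L = \sqrt{108 \left(-22\right) + 18587} = \sqrt{-2376 + 18587} = \sqrt{16211} \approx 127.32$)
$c = - \frac{12802313}{526}$ ($c = \frac{1}{526} - 24339 = - \frac{12802313}{526} \approx -24339.0$)
$\left(-38236 - 34163\right) \left(c + L\right) = \left(-38236 - 34163\right) \left(- \frac{12802313}{526} + \sqrt{16211}\right) = - 72399 \left(- \frac{12802313}{526} + \sqrt{16211}\right) = \frac{926874658887}{526} - 72399 \sqrt{16211}$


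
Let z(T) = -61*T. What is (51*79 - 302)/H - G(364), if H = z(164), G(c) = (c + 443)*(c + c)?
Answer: -5877313711/10004 ≈ -5.8750e+5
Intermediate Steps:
G(c) = 2*c*(443 + c) (G(c) = (443 + c)*(2*c) = 2*c*(443 + c))
H = -10004 (H = -61*164 = -10004)
(51*79 - 302)/H - G(364) = (51*79 - 302)/(-10004) - 2*364*(443 + 364) = (4029 - 302)*(-1/10004) - 2*364*807 = 3727*(-1/10004) - 1*587496 = -3727/10004 - 587496 = -5877313711/10004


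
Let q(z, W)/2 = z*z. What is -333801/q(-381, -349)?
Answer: -37089/32258 ≈ -1.1498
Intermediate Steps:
q(z, W) = 2*z² (q(z, W) = 2*(z*z) = 2*z²)
-333801/q(-381, -349) = -333801/(2*(-381)²) = -333801/(2*145161) = -333801/290322 = -333801*1/290322 = -37089/32258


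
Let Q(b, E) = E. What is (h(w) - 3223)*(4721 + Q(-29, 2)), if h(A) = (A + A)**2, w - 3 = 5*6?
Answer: 5351159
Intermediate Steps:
w = 33 (w = 3 + 5*6 = 3 + 30 = 33)
h(A) = 4*A**2 (h(A) = (2*A)**2 = 4*A**2)
(h(w) - 3223)*(4721 + Q(-29, 2)) = (4*33**2 - 3223)*(4721 + 2) = (4*1089 - 3223)*4723 = (4356 - 3223)*4723 = 1133*4723 = 5351159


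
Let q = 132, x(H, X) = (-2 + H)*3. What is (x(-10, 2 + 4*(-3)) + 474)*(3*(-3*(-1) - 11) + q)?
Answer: 47304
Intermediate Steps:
x(H, X) = -6 + 3*H
(x(-10, 2 + 4*(-3)) + 474)*(3*(-3*(-1) - 11) + q) = ((-6 + 3*(-10)) + 474)*(3*(-3*(-1) - 11) + 132) = ((-6 - 30) + 474)*(3*(3 - 11) + 132) = (-36 + 474)*(3*(-8) + 132) = 438*(-24 + 132) = 438*108 = 47304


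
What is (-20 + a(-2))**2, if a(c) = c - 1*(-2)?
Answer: 400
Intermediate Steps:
a(c) = 2 + c (a(c) = c + 2 = 2 + c)
(-20 + a(-2))**2 = (-20 + (2 - 2))**2 = (-20 + 0)**2 = (-20)**2 = 400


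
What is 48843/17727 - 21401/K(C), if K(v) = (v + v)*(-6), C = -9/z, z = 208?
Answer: -6575402881/159543 ≈ -41214.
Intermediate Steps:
C = -9/208 ≈ -0.043269
K(v) = -12*v (K(v) = (2*v)*(-6) = -12*v)
48843/17727 - 21401/K(C) = 48843/17727 - 21401/((-12*(-9/208))) = 48843*(1/17727) - 21401/27/52 = 16281/5909 - 21401*52/27 = 16281/5909 - 1112852/27 = -6575402881/159543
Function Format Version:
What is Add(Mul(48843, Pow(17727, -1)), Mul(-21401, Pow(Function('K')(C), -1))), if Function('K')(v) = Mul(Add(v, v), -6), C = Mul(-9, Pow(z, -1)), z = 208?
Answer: Rational(-6575402881, 159543) ≈ -41214.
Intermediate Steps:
C = Rational(-9, 208) (C = Mul(-9, Pow(208, -1)) = Mul(-9, Rational(1, 208)) = Rational(-9, 208) ≈ -0.043269)
Function('K')(v) = Mul(-12, v) (Function('K')(v) = Mul(Mul(2, v), -6) = Mul(-12, v))
Add(Mul(48843, Pow(17727, -1)), Mul(-21401, Pow(Function('K')(C), -1))) = Add(Mul(48843, Pow(17727, -1)), Mul(-21401, Pow(Mul(-12, Rational(-9, 208)), -1))) = Add(Mul(48843, Rational(1, 17727)), Mul(-21401, Pow(Rational(27, 52), -1))) = Add(Rational(16281, 5909), Mul(-21401, Rational(52, 27))) = Add(Rational(16281, 5909), Rational(-1112852, 27)) = Rational(-6575402881, 159543)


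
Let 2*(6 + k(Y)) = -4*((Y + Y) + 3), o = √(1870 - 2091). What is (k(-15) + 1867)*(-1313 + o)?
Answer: -2514395 + 1915*I*√221 ≈ -2.5144e+6 + 28469.0*I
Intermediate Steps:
o = I*√221 (o = √(-221) = I*√221 ≈ 14.866*I)
k(Y) = -12 - 4*Y (k(Y) = -6 + (-4*((Y + Y) + 3))/2 = -6 + (-4*(2*Y + 3))/2 = -6 + (-4*(3 + 2*Y))/2 = -6 + (-12 - 8*Y)/2 = -6 + (-6 - 4*Y) = -12 - 4*Y)
(k(-15) + 1867)*(-1313 + o) = ((-12 - 4*(-15)) + 1867)*(-1313 + I*√221) = ((-12 + 60) + 1867)*(-1313 + I*√221) = (48 + 1867)*(-1313 + I*√221) = 1915*(-1313 + I*√221) = -2514395 + 1915*I*√221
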